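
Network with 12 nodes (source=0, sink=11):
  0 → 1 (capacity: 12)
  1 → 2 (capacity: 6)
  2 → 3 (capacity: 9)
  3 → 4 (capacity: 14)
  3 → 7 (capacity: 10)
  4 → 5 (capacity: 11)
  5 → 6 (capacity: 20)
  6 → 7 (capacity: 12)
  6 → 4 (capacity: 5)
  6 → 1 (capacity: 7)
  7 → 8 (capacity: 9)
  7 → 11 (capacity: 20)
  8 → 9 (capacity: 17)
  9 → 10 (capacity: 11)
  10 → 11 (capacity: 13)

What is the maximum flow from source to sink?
Maximum flow = 6

Max flow: 6

Flow assignment:
  0 → 1: 6/12
  1 → 2: 6/6
  2 → 3: 6/9
  3 → 7: 6/10
  7 → 11: 6/20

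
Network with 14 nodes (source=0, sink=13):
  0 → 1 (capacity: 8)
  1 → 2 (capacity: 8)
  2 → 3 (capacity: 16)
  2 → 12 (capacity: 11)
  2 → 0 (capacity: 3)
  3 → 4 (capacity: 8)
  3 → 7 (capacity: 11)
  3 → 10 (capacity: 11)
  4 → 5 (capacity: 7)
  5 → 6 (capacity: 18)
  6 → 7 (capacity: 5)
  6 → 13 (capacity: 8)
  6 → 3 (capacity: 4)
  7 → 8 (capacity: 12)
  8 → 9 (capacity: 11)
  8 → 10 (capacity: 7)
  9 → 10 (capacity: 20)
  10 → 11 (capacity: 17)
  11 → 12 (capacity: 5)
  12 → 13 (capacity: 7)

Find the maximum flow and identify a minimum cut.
Max flow = 8, Min cut edges: (1,2)

Maximum flow: 8
Minimum cut: (1,2)
Partition: S = [0, 1], T = [2, 3, 4, 5, 6, 7, 8, 9, 10, 11, 12, 13]

Max-flow min-cut theorem verified: both equal 8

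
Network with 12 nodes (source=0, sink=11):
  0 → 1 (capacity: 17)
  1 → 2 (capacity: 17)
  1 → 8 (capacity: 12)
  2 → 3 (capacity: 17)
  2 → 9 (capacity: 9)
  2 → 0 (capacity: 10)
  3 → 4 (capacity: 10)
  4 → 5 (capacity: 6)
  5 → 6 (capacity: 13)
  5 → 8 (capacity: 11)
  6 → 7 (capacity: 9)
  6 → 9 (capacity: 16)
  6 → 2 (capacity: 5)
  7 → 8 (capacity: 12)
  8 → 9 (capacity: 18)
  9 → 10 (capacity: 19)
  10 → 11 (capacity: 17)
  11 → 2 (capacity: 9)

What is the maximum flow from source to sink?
Maximum flow = 17

Max flow: 17

Flow assignment:
  0 → 1: 17/17
  1 → 2: 9/17
  1 → 8: 8/12
  2 → 9: 9/9
  8 → 9: 8/18
  9 → 10: 17/19
  10 → 11: 17/17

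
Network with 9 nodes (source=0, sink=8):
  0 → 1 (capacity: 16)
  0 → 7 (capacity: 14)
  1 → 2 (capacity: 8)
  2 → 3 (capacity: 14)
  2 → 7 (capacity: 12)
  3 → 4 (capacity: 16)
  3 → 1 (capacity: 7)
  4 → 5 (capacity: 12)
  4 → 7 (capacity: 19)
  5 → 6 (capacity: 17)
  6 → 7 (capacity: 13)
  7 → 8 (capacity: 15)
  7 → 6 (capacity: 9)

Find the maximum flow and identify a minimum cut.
Max flow = 15, Min cut edges: (7,8)

Maximum flow: 15
Minimum cut: (7,8)
Partition: S = [0, 1, 2, 3, 4, 5, 6, 7], T = [8]

Max-flow min-cut theorem verified: both equal 15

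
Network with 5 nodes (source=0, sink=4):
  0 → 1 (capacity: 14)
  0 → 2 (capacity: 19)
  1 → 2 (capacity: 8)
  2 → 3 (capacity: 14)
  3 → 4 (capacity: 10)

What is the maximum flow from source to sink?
Maximum flow = 10

Max flow: 10

Flow assignment:
  0 → 1: 8/14
  0 → 2: 2/19
  1 → 2: 8/8
  2 → 3: 10/14
  3 → 4: 10/10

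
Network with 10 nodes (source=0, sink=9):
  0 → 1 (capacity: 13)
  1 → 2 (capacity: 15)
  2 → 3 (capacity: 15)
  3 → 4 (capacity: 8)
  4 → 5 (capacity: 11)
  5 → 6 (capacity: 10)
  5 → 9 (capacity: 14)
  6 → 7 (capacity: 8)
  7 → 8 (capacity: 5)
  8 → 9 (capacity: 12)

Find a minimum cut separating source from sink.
Min cut value = 8, edges: (3,4)

Min cut value: 8
Partition: S = [0, 1, 2, 3], T = [4, 5, 6, 7, 8, 9]
Cut edges: (3,4)

By max-flow min-cut theorem, max flow = min cut = 8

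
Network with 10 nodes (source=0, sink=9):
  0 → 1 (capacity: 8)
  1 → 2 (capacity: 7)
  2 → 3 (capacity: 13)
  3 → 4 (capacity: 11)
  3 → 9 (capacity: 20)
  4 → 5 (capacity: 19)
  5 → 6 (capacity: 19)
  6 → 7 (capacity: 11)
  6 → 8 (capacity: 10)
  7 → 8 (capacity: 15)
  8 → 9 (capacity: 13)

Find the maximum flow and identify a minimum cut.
Max flow = 7, Min cut edges: (1,2)

Maximum flow: 7
Minimum cut: (1,2)
Partition: S = [0, 1], T = [2, 3, 4, 5, 6, 7, 8, 9]

Max-flow min-cut theorem verified: both equal 7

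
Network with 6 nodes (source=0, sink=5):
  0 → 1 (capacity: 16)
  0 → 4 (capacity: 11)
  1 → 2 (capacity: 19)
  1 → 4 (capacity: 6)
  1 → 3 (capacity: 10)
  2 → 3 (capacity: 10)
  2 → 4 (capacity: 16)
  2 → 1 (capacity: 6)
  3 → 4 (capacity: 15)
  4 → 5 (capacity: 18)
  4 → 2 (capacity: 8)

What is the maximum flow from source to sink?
Maximum flow = 18

Max flow: 18

Flow assignment:
  0 → 1: 16/16
  0 → 4: 2/11
  1 → 2: 10/19
  1 → 4: 6/6
  2 → 4: 10/16
  4 → 5: 18/18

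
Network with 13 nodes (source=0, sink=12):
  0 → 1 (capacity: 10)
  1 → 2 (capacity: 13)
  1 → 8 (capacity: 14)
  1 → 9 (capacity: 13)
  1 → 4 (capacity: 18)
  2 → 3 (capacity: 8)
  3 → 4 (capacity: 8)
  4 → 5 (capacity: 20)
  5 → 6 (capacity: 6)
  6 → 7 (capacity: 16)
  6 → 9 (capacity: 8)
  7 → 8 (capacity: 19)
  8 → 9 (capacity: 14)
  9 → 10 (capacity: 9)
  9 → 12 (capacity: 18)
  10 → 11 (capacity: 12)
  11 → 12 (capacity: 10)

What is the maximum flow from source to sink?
Maximum flow = 10

Max flow: 10

Flow assignment:
  0 → 1: 10/10
  1 → 9: 10/13
  9 → 12: 10/18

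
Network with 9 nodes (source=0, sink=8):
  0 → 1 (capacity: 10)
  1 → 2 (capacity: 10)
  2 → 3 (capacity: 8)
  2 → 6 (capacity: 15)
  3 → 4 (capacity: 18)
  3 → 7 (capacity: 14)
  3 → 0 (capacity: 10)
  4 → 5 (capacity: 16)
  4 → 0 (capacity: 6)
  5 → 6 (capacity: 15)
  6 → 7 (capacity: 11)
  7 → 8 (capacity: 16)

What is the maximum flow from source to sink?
Maximum flow = 10

Max flow: 10

Flow assignment:
  0 → 1: 10/10
  1 → 2: 10/10
  2 → 3: 8/8
  2 → 6: 2/15
  3 → 7: 8/14
  6 → 7: 2/11
  7 → 8: 10/16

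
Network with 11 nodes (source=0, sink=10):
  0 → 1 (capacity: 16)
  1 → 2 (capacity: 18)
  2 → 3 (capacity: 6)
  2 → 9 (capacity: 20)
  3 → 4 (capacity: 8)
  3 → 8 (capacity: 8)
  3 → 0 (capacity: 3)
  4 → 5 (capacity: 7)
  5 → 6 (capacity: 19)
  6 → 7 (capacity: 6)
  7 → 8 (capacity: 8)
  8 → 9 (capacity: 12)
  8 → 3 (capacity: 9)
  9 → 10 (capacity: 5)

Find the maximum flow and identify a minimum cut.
Max flow = 5, Min cut edges: (9,10)

Maximum flow: 5
Minimum cut: (9,10)
Partition: S = [0, 1, 2, 3, 4, 5, 6, 7, 8, 9], T = [10]

Max-flow min-cut theorem verified: both equal 5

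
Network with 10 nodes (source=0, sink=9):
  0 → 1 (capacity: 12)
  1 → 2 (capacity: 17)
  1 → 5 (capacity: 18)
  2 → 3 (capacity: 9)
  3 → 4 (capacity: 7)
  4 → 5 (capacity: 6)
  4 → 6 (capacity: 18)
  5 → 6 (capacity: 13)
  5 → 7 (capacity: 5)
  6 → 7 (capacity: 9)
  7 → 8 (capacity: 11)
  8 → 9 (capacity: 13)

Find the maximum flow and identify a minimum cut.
Max flow = 11, Min cut edges: (7,8)

Maximum flow: 11
Minimum cut: (7,8)
Partition: S = [0, 1, 2, 3, 4, 5, 6, 7], T = [8, 9]

Max-flow min-cut theorem verified: both equal 11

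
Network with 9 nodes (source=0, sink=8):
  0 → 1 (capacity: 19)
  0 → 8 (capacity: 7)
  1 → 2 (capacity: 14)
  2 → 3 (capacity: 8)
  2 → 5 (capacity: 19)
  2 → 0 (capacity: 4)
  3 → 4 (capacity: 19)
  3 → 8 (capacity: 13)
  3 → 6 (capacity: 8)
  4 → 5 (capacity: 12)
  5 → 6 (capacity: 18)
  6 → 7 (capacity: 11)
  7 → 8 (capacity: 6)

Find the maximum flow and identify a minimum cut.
Max flow = 21, Min cut edges: (0,8), (2,3), (7,8)

Maximum flow: 21
Minimum cut: (0,8), (2,3), (7,8)
Partition: S = [0, 1, 2, 4, 5, 6, 7], T = [3, 8]

Max-flow min-cut theorem verified: both equal 21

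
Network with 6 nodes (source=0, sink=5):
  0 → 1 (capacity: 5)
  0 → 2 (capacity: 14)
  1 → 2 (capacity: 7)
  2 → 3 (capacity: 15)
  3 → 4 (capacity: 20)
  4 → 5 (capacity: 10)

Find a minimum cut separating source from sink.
Min cut value = 10, edges: (4,5)

Min cut value: 10
Partition: S = [0, 1, 2, 3, 4], T = [5]
Cut edges: (4,5)

By max-flow min-cut theorem, max flow = min cut = 10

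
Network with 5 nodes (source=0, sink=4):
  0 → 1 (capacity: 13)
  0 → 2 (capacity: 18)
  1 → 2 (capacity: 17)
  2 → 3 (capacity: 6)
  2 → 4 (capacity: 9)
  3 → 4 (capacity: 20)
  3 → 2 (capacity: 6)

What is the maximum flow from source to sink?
Maximum flow = 15

Max flow: 15

Flow assignment:
  0 → 2: 15/18
  2 → 3: 6/6
  2 → 4: 9/9
  3 → 4: 6/20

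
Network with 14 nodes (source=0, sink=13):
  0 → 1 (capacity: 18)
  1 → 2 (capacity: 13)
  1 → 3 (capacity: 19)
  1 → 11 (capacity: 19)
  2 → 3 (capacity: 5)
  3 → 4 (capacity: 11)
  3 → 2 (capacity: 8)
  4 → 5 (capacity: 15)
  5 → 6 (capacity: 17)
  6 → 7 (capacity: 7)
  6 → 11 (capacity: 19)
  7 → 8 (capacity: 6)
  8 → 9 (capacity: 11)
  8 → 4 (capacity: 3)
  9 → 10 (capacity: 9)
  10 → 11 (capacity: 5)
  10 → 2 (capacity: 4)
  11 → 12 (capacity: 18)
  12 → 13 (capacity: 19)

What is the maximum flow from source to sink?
Maximum flow = 18

Max flow: 18

Flow assignment:
  0 → 1: 18/18
  1 → 11: 18/19
  11 → 12: 18/18
  12 → 13: 18/19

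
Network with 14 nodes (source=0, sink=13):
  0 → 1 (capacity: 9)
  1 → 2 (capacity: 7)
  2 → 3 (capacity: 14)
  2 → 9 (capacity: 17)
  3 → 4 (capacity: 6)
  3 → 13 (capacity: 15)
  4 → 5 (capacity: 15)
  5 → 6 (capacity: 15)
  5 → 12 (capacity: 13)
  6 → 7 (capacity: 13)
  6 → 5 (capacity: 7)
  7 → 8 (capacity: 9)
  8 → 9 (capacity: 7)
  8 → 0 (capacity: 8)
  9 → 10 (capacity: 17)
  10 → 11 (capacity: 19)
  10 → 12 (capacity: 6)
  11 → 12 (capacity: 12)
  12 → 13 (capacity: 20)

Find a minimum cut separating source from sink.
Min cut value = 7, edges: (1,2)

Min cut value: 7
Partition: S = [0, 1], T = [2, 3, 4, 5, 6, 7, 8, 9, 10, 11, 12, 13]
Cut edges: (1,2)

By max-flow min-cut theorem, max flow = min cut = 7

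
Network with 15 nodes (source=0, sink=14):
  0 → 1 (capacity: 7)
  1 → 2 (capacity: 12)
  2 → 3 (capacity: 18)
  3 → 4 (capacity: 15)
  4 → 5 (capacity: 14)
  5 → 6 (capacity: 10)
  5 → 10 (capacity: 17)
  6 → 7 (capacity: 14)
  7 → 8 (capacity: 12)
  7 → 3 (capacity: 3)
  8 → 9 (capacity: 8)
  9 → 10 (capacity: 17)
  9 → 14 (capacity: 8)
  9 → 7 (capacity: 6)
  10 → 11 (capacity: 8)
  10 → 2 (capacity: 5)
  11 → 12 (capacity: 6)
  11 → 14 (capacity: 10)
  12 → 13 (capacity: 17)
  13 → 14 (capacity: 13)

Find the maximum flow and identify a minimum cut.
Max flow = 7, Min cut edges: (0,1)

Maximum flow: 7
Minimum cut: (0,1)
Partition: S = [0], T = [1, 2, 3, 4, 5, 6, 7, 8, 9, 10, 11, 12, 13, 14]

Max-flow min-cut theorem verified: both equal 7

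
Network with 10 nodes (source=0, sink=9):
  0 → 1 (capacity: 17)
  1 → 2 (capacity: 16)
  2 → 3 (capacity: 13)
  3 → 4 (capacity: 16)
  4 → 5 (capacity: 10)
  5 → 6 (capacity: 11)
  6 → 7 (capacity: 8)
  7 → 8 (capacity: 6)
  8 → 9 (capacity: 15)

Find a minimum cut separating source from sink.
Min cut value = 6, edges: (7,8)

Min cut value: 6
Partition: S = [0, 1, 2, 3, 4, 5, 6, 7], T = [8, 9]
Cut edges: (7,8)

By max-flow min-cut theorem, max flow = min cut = 6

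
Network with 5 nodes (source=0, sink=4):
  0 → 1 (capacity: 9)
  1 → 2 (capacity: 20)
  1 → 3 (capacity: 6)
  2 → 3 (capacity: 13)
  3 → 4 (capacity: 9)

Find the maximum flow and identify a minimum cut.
Max flow = 9, Min cut edges: (3,4)

Maximum flow: 9
Minimum cut: (3,4)
Partition: S = [0, 1, 2, 3], T = [4]

Max-flow min-cut theorem verified: both equal 9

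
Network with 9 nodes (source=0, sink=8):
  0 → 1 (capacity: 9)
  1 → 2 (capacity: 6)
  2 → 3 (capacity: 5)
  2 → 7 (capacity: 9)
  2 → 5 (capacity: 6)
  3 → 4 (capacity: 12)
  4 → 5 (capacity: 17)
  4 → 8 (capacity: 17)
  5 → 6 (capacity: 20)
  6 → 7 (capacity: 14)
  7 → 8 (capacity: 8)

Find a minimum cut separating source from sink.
Min cut value = 6, edges: (1,2)

Min cut value: 6
Partition: S = [0, 1], T = [2, 3, 4, 5, 6, 7, 8]
Cut edges: (1,2)

By max-flow min-cut theorem, max flow = min cut = 6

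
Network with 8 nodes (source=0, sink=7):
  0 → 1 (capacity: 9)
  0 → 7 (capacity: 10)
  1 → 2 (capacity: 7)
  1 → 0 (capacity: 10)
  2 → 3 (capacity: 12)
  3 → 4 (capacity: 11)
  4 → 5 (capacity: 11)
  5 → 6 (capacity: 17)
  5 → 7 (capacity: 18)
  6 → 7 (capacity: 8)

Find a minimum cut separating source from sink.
Min cut value = 17, edges: (0,7), (1,2)

Min cut value: 17
Partition: S = [0, 1], T = [2, 3, 4, 5, 6, 7]
Cut edges: (0,7), (1,2)

By max-flow min-cut theorem, max flow = min cut = 17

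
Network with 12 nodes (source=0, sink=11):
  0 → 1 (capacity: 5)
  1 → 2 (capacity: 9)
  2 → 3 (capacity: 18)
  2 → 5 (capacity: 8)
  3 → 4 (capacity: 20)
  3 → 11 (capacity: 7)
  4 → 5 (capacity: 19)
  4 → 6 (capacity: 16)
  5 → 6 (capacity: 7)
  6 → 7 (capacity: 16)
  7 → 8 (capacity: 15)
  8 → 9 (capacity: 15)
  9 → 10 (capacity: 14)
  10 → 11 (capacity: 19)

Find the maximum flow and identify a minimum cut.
Max flow = 5, Min cut edges: (0,1)

Maximum flow: 5
Minimum cut: (0,1)
Partition: S = [0], T = [1, 2, 3, 4, 5, 6, 7, 8, 9, 10, 11]

Max-flow min-cut theorem verified: both equal 5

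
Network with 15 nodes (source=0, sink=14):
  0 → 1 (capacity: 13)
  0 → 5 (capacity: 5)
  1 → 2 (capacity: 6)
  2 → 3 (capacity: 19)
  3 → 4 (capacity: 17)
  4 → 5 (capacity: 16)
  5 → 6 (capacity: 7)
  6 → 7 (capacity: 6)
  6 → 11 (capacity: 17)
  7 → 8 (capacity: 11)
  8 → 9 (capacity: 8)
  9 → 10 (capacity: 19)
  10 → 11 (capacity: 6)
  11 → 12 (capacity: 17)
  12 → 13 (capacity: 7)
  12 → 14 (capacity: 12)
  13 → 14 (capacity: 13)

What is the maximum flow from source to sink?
Maximum flow = 7

Max flow: 7

Flow assignment:
  0 → 1: 6/13
  0 → 5: 1/5
  1 → 2: 6/6
  2 → 3: 6/19
  3 → 4: 6/17
  4 → 5: 6/16
  5 → 6: 7/7
  6 → 11: 7/17
  11 → 12: 7/17
  12 → 14: 7/12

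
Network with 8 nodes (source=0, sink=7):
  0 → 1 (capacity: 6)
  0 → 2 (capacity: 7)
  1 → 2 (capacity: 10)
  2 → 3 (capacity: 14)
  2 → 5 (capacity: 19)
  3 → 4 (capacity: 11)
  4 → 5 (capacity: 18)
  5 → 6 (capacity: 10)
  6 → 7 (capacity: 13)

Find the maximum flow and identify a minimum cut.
Max flow = 10, Min cut edges: (5,6)

Maximum flow: 10
Minimum cut: (5,6)
Partition: S = [0, 1, 2, 3, 4, 5], T = [6, 7]

Max-flow min-cut theorem verified: both equal 10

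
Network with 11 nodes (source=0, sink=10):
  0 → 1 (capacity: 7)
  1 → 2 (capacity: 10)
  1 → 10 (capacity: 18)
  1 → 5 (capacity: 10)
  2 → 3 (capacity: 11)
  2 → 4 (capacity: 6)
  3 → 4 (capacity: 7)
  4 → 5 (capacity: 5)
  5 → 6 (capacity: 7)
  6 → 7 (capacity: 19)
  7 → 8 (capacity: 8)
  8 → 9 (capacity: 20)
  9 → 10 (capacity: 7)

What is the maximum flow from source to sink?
Maximum flow = 7

Max flow: 7

Flow assignment:
  0 → 1: 7/7
  1 → 10: 7/18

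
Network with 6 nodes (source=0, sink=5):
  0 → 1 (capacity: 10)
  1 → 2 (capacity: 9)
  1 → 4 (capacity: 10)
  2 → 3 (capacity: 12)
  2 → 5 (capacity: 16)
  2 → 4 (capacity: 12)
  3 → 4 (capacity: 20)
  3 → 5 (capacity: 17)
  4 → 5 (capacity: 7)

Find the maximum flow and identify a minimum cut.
Max flow = 10, Min cut edges: (0,1)

Maximum flow: 10
Minimum cut: (0,1)
Partition: S = [0], T = [1, 2, 3, 4, 5]

Max-flow min-cut theorem verified: both equal 10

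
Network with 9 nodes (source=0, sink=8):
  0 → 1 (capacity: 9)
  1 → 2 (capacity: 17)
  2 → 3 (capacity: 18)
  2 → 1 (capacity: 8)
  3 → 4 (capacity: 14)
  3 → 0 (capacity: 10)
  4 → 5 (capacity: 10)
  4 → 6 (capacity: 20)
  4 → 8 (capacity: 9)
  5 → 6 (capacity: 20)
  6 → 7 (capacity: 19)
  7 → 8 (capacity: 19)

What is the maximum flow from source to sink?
Maximum flow = 9

Max flow: 9

Flow assignment:
  0 → 1: 9/9
  1 → 2: 9/17
  2 → 3: 9/18
  3 → 4: 9/14
  4 → 8: 9/9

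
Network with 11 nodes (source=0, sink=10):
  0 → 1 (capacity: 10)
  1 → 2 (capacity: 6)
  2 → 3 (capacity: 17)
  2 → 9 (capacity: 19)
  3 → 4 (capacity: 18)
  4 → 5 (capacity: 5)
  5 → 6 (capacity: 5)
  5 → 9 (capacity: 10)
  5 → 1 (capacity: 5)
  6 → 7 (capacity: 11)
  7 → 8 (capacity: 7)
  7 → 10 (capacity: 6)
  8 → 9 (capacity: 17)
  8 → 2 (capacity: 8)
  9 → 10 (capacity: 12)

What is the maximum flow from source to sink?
Maximum flow = 6

Max flow: 6

Flow assignment:
  0 → 1: 6/10
  1 → 2: 6/6
  2 → 9: 6/19
  9 → 10: 6/12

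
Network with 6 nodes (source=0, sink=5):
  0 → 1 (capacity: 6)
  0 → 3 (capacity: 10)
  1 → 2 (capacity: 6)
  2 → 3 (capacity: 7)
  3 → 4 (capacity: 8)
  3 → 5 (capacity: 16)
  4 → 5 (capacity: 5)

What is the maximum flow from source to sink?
Maximum flow = 16

Max flow: 16

Flow assignment:
  0 → 1: 6/6
  0 → 3: 10/10
  1 → 2: 6/6
  2 → 3: 6/7
  3 → 5: 16/16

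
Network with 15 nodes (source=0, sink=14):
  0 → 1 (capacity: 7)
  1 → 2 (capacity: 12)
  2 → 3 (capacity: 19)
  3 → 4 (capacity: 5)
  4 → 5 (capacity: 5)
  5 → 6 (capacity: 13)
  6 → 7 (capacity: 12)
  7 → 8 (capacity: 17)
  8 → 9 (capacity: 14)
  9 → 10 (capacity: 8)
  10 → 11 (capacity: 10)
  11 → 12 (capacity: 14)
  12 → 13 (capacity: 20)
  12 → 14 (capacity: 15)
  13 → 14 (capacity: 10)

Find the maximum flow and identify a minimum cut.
Max flow = 5, Min cut edges: (4,5)

Maximum flow: 5
Minimum cut: (4,5)
Partition: S = [0, 1, 2, 3, 4], T = [5, 6, 7, 8, 9, 10, 11, 12, 13, 14]

Max-flow min-cut theorem verified: both equal 5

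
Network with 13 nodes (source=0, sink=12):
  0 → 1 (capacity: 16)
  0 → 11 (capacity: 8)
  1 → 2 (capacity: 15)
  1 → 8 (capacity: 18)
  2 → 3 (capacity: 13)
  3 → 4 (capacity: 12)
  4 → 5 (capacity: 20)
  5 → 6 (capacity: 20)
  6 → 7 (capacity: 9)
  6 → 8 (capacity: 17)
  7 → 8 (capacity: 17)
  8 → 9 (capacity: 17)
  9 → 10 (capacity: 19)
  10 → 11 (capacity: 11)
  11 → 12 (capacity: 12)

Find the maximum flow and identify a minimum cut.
Max flow = 12, Min cut edges: (11,12)

Maximum flow: 12
Minimum cut: (11,12)
Partition: S = [0, 1, 2, 3, 4, 5, 6, 7, 8, 9, 10, 11], T = [12]

Max-flow min-cut theorem verified: both equal 12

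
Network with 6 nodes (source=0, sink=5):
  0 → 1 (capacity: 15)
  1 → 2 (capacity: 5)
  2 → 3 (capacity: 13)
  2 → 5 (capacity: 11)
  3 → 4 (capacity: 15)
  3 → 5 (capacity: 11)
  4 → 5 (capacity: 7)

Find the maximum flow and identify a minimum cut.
Max flow = 5, Min cut edges: (1,2)

Maximum flow: 5
Minimum cut: (1,2)
Partition: S = [0, 1], T = [2, 3, 4, 5]

Max-flow min-cut theorem verified: both equal 5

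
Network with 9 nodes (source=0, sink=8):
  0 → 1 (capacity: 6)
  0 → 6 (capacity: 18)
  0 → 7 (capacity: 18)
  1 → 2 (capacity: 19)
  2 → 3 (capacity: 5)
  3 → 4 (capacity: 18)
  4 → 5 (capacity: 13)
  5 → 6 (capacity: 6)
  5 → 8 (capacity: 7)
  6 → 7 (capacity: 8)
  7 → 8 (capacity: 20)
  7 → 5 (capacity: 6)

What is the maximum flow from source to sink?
Maximum flow = 27

Max flow: 27

Flow assignment:
  0 → 1: 5/6
  0 → 6: 4/18
  0 → 7: 18/18
  1 → 2: 5/19
  2 → 3: 5/5
  3 → 4: 5/18
  4 → 5: 5/13
  5 → 6: 4/6
  5 → 8: 7/7
  6 → 7: 8/8
  7 → 8: 20/20
  7 → 5: 6/6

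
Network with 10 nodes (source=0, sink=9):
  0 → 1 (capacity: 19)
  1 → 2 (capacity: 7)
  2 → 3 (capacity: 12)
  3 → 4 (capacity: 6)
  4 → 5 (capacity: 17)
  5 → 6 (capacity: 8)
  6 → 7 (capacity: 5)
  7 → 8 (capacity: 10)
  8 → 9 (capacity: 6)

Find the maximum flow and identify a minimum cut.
Max flow = 5, Min cut edges: (6,7)

Maximum flow: 5
Minimum cut: (6,7)
Partition: S = [0, 1, 2, 3, 4, 5, 6], T = [7, 8, 9]

Max-flow min-cut theorem verified: both equal 5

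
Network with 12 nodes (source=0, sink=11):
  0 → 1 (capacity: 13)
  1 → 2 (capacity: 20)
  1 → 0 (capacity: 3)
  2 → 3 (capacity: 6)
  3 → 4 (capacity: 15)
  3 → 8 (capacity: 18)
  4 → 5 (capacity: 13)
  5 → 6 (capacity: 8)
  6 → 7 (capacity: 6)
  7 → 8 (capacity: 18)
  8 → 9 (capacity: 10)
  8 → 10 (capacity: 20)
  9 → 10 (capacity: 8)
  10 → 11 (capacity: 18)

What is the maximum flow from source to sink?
Maximum flow = 6

Max flow: 6

Flow assignment:
  0 → 1: 6/13
  1 → 2: 6/20
  2 → 3: 6/6
  3 → 8: 6/18
  8 → 10: 6/20
  10 → 11: 6/18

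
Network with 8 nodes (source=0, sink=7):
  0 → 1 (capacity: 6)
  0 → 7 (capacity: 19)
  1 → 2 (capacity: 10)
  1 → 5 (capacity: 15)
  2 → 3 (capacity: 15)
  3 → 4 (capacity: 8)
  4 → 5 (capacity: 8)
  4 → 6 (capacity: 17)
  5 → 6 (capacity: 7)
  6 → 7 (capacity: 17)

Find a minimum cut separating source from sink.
Min cut value = 25, edges: (0,1), (0,7)

Min cut value: 25
Partition: S = [0], T = [1, 2, 3, 4, 5, 6, 7]
Cut edges: (0,1), (0,7)

By max-flow min-cut theorem, max flow = min cut = 25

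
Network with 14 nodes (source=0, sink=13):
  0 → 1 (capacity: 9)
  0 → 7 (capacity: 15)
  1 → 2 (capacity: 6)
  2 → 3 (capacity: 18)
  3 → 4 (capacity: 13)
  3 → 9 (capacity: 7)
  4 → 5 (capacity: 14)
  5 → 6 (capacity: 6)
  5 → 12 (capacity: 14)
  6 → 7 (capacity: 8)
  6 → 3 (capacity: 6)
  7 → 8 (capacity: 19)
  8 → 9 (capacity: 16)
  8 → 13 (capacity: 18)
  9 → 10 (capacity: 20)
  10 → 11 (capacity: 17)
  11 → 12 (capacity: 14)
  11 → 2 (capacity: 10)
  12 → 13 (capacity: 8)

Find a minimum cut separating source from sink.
Min cut value = 21, edges: (0,7), (1,2)

Min cut value: 21
Partition: S = [0, 1], T = [2, 3, 4, 5, 6, 7, 8, 9, 10, 11, 12, 13]
Cut edges: (0,7), (1,2)

By max-flow min-cut theorem, max flow = min cut = 21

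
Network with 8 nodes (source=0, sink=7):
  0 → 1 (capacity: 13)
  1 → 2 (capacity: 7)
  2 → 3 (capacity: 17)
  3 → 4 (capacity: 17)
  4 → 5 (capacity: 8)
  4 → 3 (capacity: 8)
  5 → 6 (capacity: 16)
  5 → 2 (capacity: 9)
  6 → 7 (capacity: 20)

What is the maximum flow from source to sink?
Maximum flow = 7

Max flow: 7

Flow assignment:
  0 → 1: 7/13
  1 → 2: 7/7
  2 → 3: 7/17
  3 → 4: 7/17
  4 → 5: 7/8
  5 → 6: 7/16
  6 → 7: 7/20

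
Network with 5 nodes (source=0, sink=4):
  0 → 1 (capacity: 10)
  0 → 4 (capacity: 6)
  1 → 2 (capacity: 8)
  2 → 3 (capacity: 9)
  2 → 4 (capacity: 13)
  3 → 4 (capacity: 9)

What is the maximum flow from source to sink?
Maximum flow = 14

Max flow: 14

Flow assignment:
  0 → 1: 8/10
  0 → 4: 6/6
  1 → 2: 8/8
  2 → 4: 8/13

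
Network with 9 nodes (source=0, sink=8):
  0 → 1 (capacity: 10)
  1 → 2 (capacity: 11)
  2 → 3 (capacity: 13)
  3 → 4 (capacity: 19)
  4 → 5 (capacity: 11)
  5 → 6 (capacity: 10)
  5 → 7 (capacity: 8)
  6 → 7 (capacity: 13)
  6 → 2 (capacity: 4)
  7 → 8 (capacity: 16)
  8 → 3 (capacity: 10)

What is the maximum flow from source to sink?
Maximum flow = 10

Max flow: 10

Flow assignment:
  0 → 1: 10/10
  1 → 2: 10/11
  2 → 3: 10/13
  3 → 4: 10/19
  4 → 5: 10/11
  5 → 6: 2/10
  5 → 7: 8/8
  6 → 7: 2/13
  7 → 8: 10/16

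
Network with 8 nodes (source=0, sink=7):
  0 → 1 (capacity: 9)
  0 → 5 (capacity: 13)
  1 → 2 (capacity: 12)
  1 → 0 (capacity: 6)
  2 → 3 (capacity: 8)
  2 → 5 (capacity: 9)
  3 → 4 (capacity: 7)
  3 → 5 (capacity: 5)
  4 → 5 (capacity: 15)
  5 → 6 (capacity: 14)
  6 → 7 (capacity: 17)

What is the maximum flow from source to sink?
Maximum flow = 14

Max flow: 14

Flow assignment:
  0 → 1: 9/9
  0 → 5: 5/13
  1 → 2: 9/12
  2 → 5: 9/9
  5 → 6: 14/14
  6 → 7: 14/17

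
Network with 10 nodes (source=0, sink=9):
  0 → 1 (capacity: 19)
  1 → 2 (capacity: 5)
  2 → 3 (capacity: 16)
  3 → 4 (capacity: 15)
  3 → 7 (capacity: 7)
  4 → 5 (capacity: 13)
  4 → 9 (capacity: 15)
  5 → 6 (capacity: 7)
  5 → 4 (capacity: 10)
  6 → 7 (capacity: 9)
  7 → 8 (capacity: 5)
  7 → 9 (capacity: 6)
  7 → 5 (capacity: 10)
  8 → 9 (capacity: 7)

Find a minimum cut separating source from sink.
Min cut value = 5, edges: (1,2)

Min cut value: 5
Partition: S = [0, 1], T = [2, 3, 4, 5, 6, 7, 8, 9]
Cut edges: (1,2)

By max-flow min-cut theorem, max flow = min cut = 5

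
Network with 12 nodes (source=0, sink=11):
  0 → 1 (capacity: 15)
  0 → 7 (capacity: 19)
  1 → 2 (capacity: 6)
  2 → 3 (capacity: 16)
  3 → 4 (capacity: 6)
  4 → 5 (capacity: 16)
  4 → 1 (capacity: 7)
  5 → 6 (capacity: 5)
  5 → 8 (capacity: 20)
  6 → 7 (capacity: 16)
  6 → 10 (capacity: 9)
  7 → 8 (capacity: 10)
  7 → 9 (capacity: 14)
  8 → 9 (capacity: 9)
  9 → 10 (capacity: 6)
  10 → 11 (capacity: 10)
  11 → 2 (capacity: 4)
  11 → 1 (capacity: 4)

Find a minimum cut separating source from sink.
Min cut value = 10, edges: (10,11)

Min cut value: 10
Partition: S = [0, 1, 2, 3, 4, 5, 6, 7, 8, 9, 10], T = [11]
Cut edges: (10,11)

By max-flow min-cut theorem, max flow = min cut = 10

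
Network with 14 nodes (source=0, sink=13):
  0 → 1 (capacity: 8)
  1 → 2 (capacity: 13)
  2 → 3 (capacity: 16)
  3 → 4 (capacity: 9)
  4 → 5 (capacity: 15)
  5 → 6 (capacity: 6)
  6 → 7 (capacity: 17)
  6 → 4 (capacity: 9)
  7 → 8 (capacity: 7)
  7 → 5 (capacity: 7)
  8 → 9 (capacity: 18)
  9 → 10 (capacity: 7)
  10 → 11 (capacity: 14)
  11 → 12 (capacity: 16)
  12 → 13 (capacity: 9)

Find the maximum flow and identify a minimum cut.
Max flow = 6, Min cut edges: (5,6)

Maximum flow: 6
Minimum cut: (5,6)
Partition: S = [0, 1, 2, 3, 4, 5], T = [6, 7, 8, 9, 10, 11, 12, 13]

Max-flow min-cut theorem verified: both equal 6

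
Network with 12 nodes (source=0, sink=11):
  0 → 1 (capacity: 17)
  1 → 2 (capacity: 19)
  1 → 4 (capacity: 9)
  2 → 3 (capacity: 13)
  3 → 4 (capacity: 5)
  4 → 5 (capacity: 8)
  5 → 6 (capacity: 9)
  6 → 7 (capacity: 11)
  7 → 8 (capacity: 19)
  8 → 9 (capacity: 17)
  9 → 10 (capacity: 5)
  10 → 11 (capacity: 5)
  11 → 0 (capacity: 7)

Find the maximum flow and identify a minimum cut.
Max flow = 5, Min cut edges: (10,11)

Maximum flow: 5
Minimum cut: (10,11)
Partition: S = [0, 1, 2, 3, 4, 5, 6, 7, 8, 9, 10], T = [11]

Max-flow min-cut theorem verified: both equal 5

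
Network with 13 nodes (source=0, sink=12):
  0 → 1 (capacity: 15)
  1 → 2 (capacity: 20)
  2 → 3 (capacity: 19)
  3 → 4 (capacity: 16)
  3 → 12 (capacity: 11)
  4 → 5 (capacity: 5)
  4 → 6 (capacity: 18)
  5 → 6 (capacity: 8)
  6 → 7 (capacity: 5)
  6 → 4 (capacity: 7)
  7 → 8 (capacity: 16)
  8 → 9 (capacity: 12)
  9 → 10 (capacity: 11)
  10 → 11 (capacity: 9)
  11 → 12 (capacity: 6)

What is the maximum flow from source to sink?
Maximum flow = 15

Max flow: 15

Flow assignment:
  0 → 1: 15/15
  1 → 2: 15/20
  2 → 3: 15/19
  3 → 4: 4/16
  3 → 12: 11/11
  4 → 6: 4/18
  6 → 7: 4/5
  7 → 8: 4/16
  8 → 9: 4/12
  9 → 10: 4/11
  10 → 11: 4/9
  11 → 12: 4/6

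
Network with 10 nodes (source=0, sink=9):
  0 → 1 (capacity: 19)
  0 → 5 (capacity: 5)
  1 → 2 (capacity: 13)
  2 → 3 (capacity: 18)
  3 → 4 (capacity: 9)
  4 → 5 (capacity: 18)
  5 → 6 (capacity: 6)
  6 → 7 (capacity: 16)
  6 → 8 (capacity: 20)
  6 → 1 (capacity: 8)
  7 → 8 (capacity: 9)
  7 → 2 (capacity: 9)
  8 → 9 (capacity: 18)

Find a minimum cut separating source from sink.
Min cut value = 6, edges: (5,6)

Min cut value: 6
Partition: S = [0, 1, 2, 3, 4, 5], T = [6, 7, 8, 9]
Cut edges: (5,6)

By max-flow min-cut theorem, max flow = min cut = 6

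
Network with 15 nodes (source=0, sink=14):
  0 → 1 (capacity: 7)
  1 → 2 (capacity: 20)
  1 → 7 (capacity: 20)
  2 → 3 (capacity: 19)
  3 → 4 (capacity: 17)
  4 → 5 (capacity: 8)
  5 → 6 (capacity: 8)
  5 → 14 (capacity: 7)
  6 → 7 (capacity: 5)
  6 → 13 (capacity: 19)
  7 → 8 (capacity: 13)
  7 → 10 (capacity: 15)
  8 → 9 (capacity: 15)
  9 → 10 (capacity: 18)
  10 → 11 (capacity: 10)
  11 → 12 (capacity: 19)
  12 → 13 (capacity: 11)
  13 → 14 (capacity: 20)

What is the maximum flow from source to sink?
Maximum flow = 7

Max flow: 7

Flow assignment:
  0 → 1: 7/7
  1 → 2: 7/20
  2 → 3: 7/19
  3 → 4: 7/17
  4 → 5: 7/8
  5 → 14: 7/7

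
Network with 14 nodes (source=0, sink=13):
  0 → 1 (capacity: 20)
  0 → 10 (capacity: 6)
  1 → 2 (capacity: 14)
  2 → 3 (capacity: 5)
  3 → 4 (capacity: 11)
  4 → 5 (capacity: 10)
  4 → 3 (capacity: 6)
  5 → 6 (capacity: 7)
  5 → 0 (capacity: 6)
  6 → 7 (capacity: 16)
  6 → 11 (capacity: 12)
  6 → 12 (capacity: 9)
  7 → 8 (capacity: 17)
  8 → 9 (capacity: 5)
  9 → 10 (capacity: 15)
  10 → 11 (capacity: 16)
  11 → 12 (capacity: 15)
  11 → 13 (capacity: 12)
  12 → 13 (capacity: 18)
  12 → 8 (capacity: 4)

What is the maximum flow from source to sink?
Maximum flow = 11

Max flow: 11

Flow assignment:
  0 → 1: 5/20
  0 → 10: 6/6
  1 → 2: 5/14
  2 → 3: 5/5
  3 → 4: 5/11
  4 → 5: 5/10
  5 → 6: 5/7
  6 → 11: 5/12
  10 → 11: 6/16
  11 → 13: 11/12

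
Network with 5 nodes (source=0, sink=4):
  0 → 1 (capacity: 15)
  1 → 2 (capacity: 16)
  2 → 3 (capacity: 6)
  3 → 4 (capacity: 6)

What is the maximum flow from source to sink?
Maximum flow = 6

Max flow: 6

Flow assignment:
  0 → 1: 6/15
  1 → 2: 6/16
  2 → 3: 6/6
  3 → 4: 6/6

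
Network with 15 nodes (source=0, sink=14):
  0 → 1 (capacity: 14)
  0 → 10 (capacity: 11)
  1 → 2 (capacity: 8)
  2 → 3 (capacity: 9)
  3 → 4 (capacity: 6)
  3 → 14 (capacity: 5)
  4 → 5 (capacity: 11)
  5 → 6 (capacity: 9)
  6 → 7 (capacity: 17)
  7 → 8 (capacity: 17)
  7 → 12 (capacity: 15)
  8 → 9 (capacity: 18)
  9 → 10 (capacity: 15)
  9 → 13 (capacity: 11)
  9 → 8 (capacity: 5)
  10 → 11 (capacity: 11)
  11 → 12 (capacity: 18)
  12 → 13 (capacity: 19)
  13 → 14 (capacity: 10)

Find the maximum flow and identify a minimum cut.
Max flow = 15, Min cut edges: (3,14), (13,14)

Maximum flow: 15
Minimum cut: (3,14), (13,14)
Partition: S = [0, 1, 2, 3, 4, 5, 6, 7, 8, 9, 10, 11, 12, 13], T = [14]

Max-flow min-cut theorem verified: both equal 15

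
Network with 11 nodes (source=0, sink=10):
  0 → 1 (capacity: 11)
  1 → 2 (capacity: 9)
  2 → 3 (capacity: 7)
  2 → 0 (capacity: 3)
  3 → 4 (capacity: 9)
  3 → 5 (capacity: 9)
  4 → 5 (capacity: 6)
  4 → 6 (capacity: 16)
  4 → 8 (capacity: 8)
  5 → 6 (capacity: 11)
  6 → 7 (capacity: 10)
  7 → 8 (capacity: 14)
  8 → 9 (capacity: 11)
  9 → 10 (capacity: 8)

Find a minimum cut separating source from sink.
Min cut value = 7, edges: (2,3)

Min cut value: 7
Partition: S = [0, 1, 2], T = [3, 4, 5, 6, 7, 8, 9, 10]
Cut edges: (2,3)

By max-flow min-cut theorem, max flow = min cut = 7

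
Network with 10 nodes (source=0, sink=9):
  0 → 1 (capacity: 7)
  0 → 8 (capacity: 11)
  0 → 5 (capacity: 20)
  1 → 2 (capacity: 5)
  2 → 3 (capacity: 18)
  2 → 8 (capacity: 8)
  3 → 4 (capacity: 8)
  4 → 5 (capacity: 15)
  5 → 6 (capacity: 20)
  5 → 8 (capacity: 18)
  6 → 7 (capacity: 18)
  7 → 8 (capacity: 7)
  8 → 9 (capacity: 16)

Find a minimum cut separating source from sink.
Min cut value = 16, edges: (8,9)

Min cut value: 16
Partition: S = [0, 1, 2, 3, 4, 5, 6, 7, 8], T = [9]
Cut edges: (8,9)

By max-flow min-cut theorem, max flow = min cut = 16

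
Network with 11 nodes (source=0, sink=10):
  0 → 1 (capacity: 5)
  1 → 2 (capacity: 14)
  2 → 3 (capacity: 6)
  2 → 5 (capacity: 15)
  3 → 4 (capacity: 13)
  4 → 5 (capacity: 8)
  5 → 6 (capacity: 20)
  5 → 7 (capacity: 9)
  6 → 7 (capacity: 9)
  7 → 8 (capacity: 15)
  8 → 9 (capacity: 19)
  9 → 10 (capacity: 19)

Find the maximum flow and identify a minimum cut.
Max flow = 5, Min cut edges: (0,1)

Maximum flow: 5
Minimum cut: (0,1)
Partition: S = [0], T = [1, 2, 3, 4, 5, 6, 7, 8, 9, 10]

Max-flow min-cut theorem verified: both equal 5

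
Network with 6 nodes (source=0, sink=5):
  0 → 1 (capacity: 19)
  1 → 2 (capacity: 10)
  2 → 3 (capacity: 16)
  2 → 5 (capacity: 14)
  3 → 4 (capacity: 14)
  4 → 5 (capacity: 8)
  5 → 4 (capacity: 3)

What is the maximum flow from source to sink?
Maximum flow = 10

Max flow: 10

Flow assignment:
  0 → 1: 10/19
  1 → 2: 10/10
  2 → 5: 10/14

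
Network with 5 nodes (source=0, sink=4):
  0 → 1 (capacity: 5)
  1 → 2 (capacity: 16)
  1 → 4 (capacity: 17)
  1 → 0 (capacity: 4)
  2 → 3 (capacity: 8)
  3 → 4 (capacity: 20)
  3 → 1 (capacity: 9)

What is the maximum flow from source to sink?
Maximum flow = 5

Max flow: 5

Flow assignment:
  0 → 1: 5/5
  1 → 4: 5/17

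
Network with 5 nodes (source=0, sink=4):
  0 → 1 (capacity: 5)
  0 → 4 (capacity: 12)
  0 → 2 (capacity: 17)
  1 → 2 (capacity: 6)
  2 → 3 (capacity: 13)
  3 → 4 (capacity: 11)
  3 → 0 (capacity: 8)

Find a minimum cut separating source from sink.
Min cut value = 23, edges: (0,4), (3,4)

Min cut value: 23
Partition: S = [0, 1, 2, 3], T = [4]
Cut edges: (0,4), (3,4)

By max-flow min-cut theorem, max flow = min cut = 23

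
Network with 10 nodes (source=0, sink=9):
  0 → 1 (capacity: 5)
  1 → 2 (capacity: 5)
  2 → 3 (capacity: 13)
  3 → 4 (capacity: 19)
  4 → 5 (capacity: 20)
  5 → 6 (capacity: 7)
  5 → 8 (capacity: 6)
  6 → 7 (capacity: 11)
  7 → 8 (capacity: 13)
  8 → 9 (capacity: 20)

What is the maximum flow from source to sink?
Maximum flow = 5

Max flow: 5

Flow assignment:
  0 → 1: 5/5
  1 → 2: 5/5
  2 → 3: 5/13
  3 → 4: 5/19
  4 → 5: 5/20
  5 → 8: 5/6
  8 → 9: 5/20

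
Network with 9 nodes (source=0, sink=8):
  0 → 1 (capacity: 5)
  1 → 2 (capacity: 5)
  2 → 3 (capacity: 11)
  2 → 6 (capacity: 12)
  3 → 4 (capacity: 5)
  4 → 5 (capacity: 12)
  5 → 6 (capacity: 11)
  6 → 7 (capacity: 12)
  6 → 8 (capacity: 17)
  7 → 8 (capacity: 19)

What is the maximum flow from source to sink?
Maximum flow = 5

Max flow: 5

Flow assignment:
  0 → 1: 5/5
  1 → 2: 5/5
  2 → 6: 5/12
  6 → 8: 5/17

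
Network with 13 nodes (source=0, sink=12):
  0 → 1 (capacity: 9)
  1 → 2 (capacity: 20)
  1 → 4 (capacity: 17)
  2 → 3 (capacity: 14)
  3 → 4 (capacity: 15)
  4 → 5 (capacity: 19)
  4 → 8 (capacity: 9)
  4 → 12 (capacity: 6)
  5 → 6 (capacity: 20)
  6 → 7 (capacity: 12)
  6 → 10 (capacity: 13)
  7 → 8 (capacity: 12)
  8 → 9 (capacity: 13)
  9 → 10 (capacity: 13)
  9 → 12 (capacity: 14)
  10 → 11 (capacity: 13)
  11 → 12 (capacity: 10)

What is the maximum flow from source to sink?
Maximum flow = 9

Max flow: 9

Flow assignment:
  0 → 1: 9/9
  1 → 4: 9/17
  4 → 8: 3/9
  4 → 12: 6/6
  8 → 9: 3/13
  9 → 12: 3/14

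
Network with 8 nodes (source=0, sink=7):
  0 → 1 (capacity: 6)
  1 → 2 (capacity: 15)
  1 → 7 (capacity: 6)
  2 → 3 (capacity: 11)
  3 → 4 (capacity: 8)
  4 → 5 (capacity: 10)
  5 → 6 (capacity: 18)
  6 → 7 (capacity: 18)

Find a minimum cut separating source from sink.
Min cut value = 6, edges: (0,1)

Min cut value: 6
Partition: S = [0], T = [1, 2, 3, 4, 5, 6, 7]
Cut edges: (0,1)

By max-flow min-cut theorem, max flow = min cut = 6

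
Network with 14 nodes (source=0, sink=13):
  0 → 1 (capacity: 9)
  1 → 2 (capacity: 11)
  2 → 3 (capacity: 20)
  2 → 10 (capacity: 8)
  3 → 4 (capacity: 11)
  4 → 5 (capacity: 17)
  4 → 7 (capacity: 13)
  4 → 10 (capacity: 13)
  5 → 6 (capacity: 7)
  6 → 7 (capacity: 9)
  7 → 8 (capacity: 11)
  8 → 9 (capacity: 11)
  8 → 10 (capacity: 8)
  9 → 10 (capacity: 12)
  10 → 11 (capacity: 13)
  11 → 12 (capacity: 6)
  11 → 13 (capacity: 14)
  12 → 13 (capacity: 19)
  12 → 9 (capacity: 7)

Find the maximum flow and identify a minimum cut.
Max flow = 9, Min cut edges: (0,1)

Maximum flow: 9
Minimum cut: (0,1)
Partition: S = [0], T = [1, 2, 3, 4, 5, 6, 7, 8, 9, 10, 11, 12, 13]

Max-flow min-cut theorem verified: both equal 9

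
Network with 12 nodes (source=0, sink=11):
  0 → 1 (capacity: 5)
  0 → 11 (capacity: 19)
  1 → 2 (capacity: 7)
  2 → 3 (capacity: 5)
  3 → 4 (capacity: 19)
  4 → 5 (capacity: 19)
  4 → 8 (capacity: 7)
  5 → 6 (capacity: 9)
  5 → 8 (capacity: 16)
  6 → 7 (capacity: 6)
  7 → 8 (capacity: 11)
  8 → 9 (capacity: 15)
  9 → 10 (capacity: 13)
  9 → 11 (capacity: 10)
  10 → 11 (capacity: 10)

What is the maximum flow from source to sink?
Maximum flow = 24

Max flow: 24

Flow assignment:
  0 → 1: 5/5
  0 → 11: 19/19
  1 → 2: 5/7
  2 → 3: 5/5
  3 → 4: 5/19
  4 → 8: 5/7
  8 → 9: 5/15
  9 → 11: 5/10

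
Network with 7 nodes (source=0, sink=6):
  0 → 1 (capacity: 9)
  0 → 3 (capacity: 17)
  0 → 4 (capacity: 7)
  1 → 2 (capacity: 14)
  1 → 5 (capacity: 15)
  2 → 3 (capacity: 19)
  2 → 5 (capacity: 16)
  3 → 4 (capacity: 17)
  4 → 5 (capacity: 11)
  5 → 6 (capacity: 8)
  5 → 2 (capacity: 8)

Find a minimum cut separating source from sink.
Min cut value = 8, edges: (5,6)

Min cut value: 8
Partition: S = [0, 1, 2, 3, 4, 5], T = [6]
Cut edges: (5,6)

By max-flow min-cut theorem, max flow = min cut = 8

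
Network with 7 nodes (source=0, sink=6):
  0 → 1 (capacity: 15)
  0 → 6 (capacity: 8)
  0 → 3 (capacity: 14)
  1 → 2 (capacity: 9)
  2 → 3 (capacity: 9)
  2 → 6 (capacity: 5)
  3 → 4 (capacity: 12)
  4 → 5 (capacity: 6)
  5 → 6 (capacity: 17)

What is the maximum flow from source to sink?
Maximum flow = 19

Max flow: 19

Flow assignment:
  0 → 1: 5/15
  0 → 6: 8/8
  0 → 3: 6/14
  1 → 2: 5/9
  2 → 6: 5/5
  3 → 4: 6/12
  4 → 5: 6/6
  5 → 6: 6/17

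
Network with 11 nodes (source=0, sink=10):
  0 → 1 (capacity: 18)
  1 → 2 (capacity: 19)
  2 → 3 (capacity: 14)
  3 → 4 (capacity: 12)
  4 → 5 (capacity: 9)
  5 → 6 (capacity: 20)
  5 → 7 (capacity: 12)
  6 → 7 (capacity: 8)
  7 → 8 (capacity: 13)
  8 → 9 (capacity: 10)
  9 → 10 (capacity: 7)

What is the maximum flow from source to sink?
Maximum flow = 7

Max flow: 7

Flow assignment:
  0 → 1: 7/18
  1 → 2: 7/19
  2 → 3: 7/14
  3 → 4: 7/12
  4 → 5: 7/9
  5 → 7: 7/12
  7 → 8: 7/13
  8 → 9: 7/10
  9 → 10: 7/7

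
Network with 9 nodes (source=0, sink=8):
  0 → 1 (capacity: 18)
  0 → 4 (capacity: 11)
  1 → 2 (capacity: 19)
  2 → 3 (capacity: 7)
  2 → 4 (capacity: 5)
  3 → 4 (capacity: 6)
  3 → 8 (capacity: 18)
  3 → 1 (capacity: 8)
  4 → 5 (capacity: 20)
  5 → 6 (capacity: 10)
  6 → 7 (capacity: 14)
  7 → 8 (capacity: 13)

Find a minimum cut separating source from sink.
Min cut value = 17, edges: (2,3), (5,6)

Min cut value: 17
Partition: S = [0, 1, 2, 4, 5], T = [3, 6, 7, 8]
Cut edges: (2,3), (5,6)

By max-flow min-cut theorem, max flow = min cut = 17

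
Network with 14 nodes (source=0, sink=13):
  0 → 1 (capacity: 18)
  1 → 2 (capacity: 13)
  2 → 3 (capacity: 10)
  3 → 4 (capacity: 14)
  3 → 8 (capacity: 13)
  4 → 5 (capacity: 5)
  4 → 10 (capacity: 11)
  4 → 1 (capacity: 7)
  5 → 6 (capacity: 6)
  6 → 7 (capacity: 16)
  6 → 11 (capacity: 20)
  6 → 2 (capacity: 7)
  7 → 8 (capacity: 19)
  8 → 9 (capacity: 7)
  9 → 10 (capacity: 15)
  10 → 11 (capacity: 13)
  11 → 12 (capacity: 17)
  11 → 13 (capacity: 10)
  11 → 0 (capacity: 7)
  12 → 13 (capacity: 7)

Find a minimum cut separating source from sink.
Min cut value = 10, edges: (2,3)

Min cut value: 10
Partition: S = [0, 1, 2], T = [3, 4, 5, 6, 7, 8, 9, 10, 11, 12, 13]
Cut edges: (2,3)

By max-flow min-cut theorem, max flow = min cut = 10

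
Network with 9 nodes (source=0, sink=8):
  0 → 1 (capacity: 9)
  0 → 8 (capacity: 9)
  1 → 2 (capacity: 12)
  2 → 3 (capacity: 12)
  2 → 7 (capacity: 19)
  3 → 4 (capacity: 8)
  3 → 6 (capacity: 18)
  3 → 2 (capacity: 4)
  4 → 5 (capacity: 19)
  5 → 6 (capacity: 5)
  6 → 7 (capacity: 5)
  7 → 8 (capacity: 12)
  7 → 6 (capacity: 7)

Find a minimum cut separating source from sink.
Min cut value = 18, edges: (0,1), (0,8)

Min cut value: 18
Partition: S = [0], T = [1, 2, 3, 4, 5, 6, 7, 8]
Cut edges: (0,1), (0,8)

By max-flow min-cut theorem, max flow = min cut = 18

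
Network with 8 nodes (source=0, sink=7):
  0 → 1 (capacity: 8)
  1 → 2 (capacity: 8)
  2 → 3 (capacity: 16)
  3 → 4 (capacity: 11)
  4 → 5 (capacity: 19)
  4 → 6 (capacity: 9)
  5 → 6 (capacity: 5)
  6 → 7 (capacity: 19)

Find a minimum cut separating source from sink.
Min cut value = 8, edges: (1,2)

Min cut value: 8
Partition: S = [0, 1], T = [2, 3, 4, 5, 6, 7]
Cut edges: (1,2)

By max-flow min-cut theorem, max flow = min cut = 8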